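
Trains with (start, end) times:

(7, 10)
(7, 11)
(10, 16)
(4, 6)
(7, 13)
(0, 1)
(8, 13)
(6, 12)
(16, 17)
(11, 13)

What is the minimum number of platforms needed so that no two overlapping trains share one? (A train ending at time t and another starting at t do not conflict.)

5

The answer is the maximum number of intervals overlapping at any instant.
starts: [0, 4, 6, 7, 7, 7, 8, 10, 11, 16]
ends:   [1, 6, 10, 11, 12, 13, 13, 13, 16, 17]
s0→1 e1→0 s4→1 e6→0 s6→1 s7→2 s7→3 s7→4 s8→5  — peak 5.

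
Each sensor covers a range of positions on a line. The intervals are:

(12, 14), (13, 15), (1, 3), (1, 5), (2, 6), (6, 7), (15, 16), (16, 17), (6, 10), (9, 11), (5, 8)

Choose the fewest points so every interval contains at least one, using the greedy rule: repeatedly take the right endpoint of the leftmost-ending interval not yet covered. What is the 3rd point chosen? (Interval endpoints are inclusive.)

11

Sorted: [1,3] [1,5] [2,6] [6,7] [5,8] [6,10] [9,11] [12,14] [13,15] [15,16] [16,17]
{[1,3],[1,5],[2,6]} hit by 3; {[6,7],[5,8],[6,10]} hit by 7; {[9,11]} hit by 11; {[12,14],[13,15]} hit by 14; {[15,16],[16,17]} hit by 16.
Points: 3, 7, 11, 14, 16 (5 total).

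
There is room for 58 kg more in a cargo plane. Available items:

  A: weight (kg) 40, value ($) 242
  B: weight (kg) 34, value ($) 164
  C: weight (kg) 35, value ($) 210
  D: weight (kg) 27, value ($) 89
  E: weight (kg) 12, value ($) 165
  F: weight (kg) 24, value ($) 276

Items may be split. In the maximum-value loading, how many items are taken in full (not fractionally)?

2

Order: E (165/12=13.75) > F (276/24=11.50) > A (242/40=6.05) > C (210/35=6.00) > B (164/34=4.82) > D (89/27=3.30)
Fill: take E (12 @ 165) → take F (24 @ 276) → take 22/40 of A → 133.10; 58/58 used.
2 item(s) taken whole; one partial (take 22/40 of A).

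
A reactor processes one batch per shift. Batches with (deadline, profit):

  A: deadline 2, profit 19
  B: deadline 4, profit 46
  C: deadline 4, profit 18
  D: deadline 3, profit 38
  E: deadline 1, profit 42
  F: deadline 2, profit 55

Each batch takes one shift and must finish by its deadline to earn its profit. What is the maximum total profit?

Profit order: F=55 B=46 E=42 D=38 A=19 C=18
Assign: F→slot 2, B→slot 4, E→slot 1, D→slot 3, A skipped, C skipped.
Slots: [1:E] [2:F] [3:D] [4:B]
Profit = 42 + 55 + 38 + 46 = 181

181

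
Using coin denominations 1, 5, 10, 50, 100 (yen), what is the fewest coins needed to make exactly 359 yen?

9

Greedy: take as many of the largest coin as possible, then repeat with the remainder.
359 = 3×100 + 1×50 + 1×5 + 4×1
Total coins = 3 + 1 + 1 + 4 = 9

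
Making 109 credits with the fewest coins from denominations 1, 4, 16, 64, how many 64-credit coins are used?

1

Use the largest denomination that fits, subtract, and repeat.
109 − 1×64→45 − 2×16→13 − 3×4→1 − 1×1→0
Count of 64: 1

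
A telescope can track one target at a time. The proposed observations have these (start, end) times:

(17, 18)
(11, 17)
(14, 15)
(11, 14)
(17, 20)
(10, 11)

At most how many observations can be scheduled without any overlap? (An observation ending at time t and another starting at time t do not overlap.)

Sorted by end: (10,11)  (11,14)  (14,15)  (11,17)  (17,18)  (17,20)
take (10,11); take (11,14); take (14,15); take (17,18).
Selected 4 observations.

4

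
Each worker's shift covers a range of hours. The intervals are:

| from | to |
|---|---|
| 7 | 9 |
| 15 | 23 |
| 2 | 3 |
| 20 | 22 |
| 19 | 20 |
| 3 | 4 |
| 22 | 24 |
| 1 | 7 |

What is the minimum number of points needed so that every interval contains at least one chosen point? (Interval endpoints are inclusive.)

4

Sorted: [2,3] [3,4] [1,7] [7,9] [19,20] [20,22] [15,23] [22,24]
{[2,3],[3,4],[1,7]} hit by 3; {[7,9]} hit by 9; {[19,20],[20,22],[15,23]} hit by 20; {[22,24]} hit by 24.
Points: 3, 9, 20, 24 (4 total).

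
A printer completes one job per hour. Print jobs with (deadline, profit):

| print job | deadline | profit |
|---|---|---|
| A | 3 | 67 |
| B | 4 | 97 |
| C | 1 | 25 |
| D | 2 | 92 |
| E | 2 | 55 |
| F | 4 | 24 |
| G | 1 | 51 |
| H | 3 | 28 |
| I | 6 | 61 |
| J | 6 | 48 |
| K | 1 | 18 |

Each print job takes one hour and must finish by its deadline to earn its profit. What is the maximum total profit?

By profit: B(d4,97), D(d2,92), A(d3,67), I(d6,61), E(d2,55), G(d1,51), J(d6,48), H(d3,28), C(d1,25), F(d4,24), K(d1,18)
B→slot 4; D→slot 2; A→slot 3; I→slot 6; E→slot 1; G skipped; J→slot 5; H skipped; C skipped; F skipped; K skipped.
Profit = 55 + 92 + 67 + 97 + 48 + 61 = 420

420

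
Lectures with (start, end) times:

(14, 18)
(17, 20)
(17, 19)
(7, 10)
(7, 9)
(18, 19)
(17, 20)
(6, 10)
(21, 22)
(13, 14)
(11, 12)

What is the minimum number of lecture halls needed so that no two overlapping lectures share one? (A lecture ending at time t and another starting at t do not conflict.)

The answer is the maximum number of intervals overlapping at any instant.
starts: [6, 7, 7, 11, 13, 14, 17, 17, 17, 18, 21]
ends:   [9, 10, 10, 12, 14, 18, 19, 19, 20, 20, 22]
s6→1 s7→2 s7→3 e9→2 e10→1 e10→0 s11→1 e12→0 s13→1 e14→0 s14→1 s17→2 s17→3 s17→4  — peak 4.

4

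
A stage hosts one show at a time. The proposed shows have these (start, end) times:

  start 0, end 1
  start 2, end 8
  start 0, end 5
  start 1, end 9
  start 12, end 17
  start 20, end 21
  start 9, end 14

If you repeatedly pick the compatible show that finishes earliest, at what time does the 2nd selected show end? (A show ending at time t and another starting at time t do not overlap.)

Sort by end time and greedily take each interval whose start is ≥ the last chosen end.
Sorted by end: (0,1)  (0,5)  (2,8)  (1,9)  (9,14)  (12,17)  (20,21)
take (0,1); skip (0,5); take (2,8); take (9,14); skip (12,17); take (20,21).
Selected: (0,1) (2,8) (9,14) (20,21)

8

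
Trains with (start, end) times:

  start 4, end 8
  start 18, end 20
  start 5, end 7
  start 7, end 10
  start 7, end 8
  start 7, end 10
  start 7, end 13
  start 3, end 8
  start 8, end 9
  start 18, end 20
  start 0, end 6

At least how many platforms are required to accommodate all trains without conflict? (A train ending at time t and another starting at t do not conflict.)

6

The answer is the maximum number of intervals overlapping at any instant.
Events (time:±→running): 0:+→1 3:+→2 4:+→3 5:+→4 6:-→3 7:-→2 7:+→3 7:+→4 7:+→5 7:+→6 … peak 6.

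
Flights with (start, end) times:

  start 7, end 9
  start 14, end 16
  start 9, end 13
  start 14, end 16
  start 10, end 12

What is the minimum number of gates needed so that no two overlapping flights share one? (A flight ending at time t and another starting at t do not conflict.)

2

The answer is the maximum number of intervals overlapping at any instant.
starts: [7, 9, 10, 14, 14]
ends:   [9, 12, 13, 16, 16]
s7→1 e9→0 s9→1 s10→2  — peak 2.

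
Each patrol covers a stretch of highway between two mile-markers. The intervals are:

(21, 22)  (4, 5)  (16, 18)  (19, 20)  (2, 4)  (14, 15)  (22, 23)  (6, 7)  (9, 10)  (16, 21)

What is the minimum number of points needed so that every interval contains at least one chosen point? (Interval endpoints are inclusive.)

Process intervals by earliest right end; each time one isn't hit yet, stab at its right endpoint.
Sorted: [2,4] [4,5] [6,7] [9,10] [14,15] [16,18] [19,20] [16,21] [21,22] [22,23]
{[2,4],[4,5]} hit by 4; {[6,7]} hit by 7; {[9,10]} hit by 10; {[14,15]} hit by 15; {[16,18]} hit by 18; {[19,20],[16,21]} hit by 20; {[21,22],[22,23]} hit by 22.
Points: 4, 7, 10, 15, 18, 20, 22 (7 total).

7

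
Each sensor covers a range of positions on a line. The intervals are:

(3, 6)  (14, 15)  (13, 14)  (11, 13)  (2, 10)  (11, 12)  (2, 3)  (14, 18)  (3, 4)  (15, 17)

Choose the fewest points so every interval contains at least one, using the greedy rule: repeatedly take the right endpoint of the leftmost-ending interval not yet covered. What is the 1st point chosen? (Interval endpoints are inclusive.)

3

Sorted: [2,3] [3,4] [3,6] [2,10] [11,12] [11,13] [13,14] [14,15] [15,17] [14,18]
{[2,3],[3,4],[3,6],[2,10]} hit by 3; {[11,12],[11,13]} hit by 12; {[13,14],[14,15]} hit by 14; {[15,17],[14,18]} hit by 17.
Points: 3, 12, 14, 17 (4 total).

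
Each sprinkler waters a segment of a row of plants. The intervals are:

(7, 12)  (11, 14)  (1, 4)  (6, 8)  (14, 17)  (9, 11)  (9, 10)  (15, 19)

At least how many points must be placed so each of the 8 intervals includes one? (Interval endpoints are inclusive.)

Process intervals by earliest right end; each time one isn't hit yet, stab at its right endpoint.
Sorted: [1,4] [6,8] [9,10] [9,11] [7,12] [11,14] [14,17] [15,19]
{[1,4]} hit by 4; {[6,8]} hit by 8; {[9,10],[9,11],[7,12]} hit by 10; {[11,14],[14,17]} hit by 14; {[15,19]} hit by 19.
Points: 4, 8, 10, 14, 19 (5 total).

5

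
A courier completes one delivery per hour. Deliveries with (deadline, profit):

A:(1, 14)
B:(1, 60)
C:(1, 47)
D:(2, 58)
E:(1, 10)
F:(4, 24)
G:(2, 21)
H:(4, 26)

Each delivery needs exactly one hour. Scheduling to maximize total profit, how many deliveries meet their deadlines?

4

Sort by profit descending; place each in the latest free slot ≤ its deadline.
By profit: B(d1,60), D(d2,58), C(d1,47), H(d4,26), F(d4,24), G(d2,21), A(d1,14), E(d1,10)
B→slot 1; D→slot 2; C skipped; H→slot 4; F→slot 3; G skipped; A skipped; E skipped.
4 of 8 scheduled.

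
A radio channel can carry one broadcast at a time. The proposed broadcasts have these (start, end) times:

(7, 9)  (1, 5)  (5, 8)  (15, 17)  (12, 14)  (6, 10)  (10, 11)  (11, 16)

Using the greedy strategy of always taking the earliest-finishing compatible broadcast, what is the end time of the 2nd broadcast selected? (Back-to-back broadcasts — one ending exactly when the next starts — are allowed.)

8

Sorted by end: (1,5)  (5,8)  (7,9)  (6,10)  (10,11)  (12,14)  (11,16)  (15,17)
take (1,5); take (5,8); take (10,11); take (12,14); take (15,17).
Selected: (1,5) (5,8) (10,11) (12,14) (15,17)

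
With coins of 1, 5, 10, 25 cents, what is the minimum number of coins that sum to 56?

56 − 2×25→6 − 1×5→1 − 1×1→0
Total coins = 2 + 1 + 1 = 4

4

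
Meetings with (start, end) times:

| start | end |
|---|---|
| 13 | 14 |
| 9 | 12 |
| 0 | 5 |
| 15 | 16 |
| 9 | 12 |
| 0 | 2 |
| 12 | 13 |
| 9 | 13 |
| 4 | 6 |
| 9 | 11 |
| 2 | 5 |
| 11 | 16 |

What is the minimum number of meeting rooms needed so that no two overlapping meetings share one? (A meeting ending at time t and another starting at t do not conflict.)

4

starts: [0, 0, 2, 4, 9, 9, 9, 9, 11, 12, 13, 15]
ends:   [2, 5, 5, 6, 11, 12, 12, 13, 13, 14, 16, 16]
s0→1 s0→2 e2→1 s2→2 s4→3 e5→2 e5→1 e6→0 s9→1 s9→2 s9→3 s9→4  — peak 4.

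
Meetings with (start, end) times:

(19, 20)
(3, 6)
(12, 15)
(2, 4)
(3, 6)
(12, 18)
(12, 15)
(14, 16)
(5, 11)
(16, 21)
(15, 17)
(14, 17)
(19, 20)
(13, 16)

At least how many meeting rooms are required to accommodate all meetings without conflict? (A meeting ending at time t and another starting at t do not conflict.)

starts: [2, 3, 3, 5, 12, 12, 12, 13, 14, 14, 15, 16, 19, 19]
ends:   [4, 6, 6, 11, 15, 15, 16, 16, 17, 17, 18, 20, 20, 21]
s2→1 s3→2 s3→3 e4→2 s5→3 e6→2 e6→1 e11→0 s12→1 s12→2 s12→3 s13→4 s14→5 s14→6  — peak 6.

6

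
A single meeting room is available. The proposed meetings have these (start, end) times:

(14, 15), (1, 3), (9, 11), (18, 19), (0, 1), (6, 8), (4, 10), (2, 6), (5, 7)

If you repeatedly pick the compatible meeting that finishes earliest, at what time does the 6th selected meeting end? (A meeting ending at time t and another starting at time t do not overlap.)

Sort by end time and greedily take each interval whose start is ≥ the last chosen end.
By end time: (0,1), (1,3), (2,6), (5,7), (6,8), (4,10), (9,11), (14,15), (18,19).
Pick (0,1); next start ≥ 1 → (1,3); next start ≥ 3 → (5,7); next start ≥ 7 → (9,11); next start ≥ 11 → (14,15); next start ≥ 15 → (18,19).
Selected: (0,1) (1,3) (5,7) (9,11) (14,15) (18,19)

19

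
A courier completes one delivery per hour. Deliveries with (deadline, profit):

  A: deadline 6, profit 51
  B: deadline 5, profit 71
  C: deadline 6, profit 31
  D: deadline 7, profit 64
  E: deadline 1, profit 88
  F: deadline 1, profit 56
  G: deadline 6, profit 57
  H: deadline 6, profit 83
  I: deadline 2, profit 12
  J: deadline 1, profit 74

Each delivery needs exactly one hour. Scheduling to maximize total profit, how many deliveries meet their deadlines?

Profit order: E=88 H=83 J=74 B=71 D=64 G=57 F=56 A=51 C=31 I=12
Assign: E→slot 1, H→slot 6, J skipped, B→slot 5, D→slot 7, G→slot 4, F skipped, A→slot 3, C→slot 2, I skipped.
Slots: [1:E] [2:C] [3:A] [4:G] [5:B] [6:H] [7:D]
7 of 10 scheduled.

7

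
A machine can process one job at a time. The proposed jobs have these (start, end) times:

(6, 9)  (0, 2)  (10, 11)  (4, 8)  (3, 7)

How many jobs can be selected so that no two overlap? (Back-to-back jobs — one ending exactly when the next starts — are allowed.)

3

Sorted by end: (0,2)  (3,7)  (4,8)  (6,9)  (10,11)
take (0,2); take (3,7); skip (6,9); take (10,11).
Selected 3 jobs.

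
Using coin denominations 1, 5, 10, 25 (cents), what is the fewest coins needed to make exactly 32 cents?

32 = 1×25 + 1×5 + 2×1
Total coins = 1 + 1 + 2 = 4

4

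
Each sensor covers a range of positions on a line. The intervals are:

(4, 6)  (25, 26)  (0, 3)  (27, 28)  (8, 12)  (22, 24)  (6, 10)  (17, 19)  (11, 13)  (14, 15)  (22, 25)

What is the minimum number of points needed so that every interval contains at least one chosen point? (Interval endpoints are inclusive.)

8

Sorted: [0,3] [4,6] [6,10] [8,12] [11,13] [14,15] [17,19] [22,24] [22,25] [25,26] [27,28]
{[0,3]} hit by 3; {[4,6],[6,10]} hit by 6; {[8,12],[11,13]} hit by 12; {[14,15]} hit by 15; {[17,19]} hit by 19; {[22,24],[22,25]} hit by 24; {[25,26]} hit by 26; {[27,28]} hit by 28.
Points: 3, 6, 12, 15, 19, 24, 26, 28 (8 total).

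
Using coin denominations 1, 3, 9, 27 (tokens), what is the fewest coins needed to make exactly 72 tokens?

Greedy: take as many of the largest coin as possible, then repeat with the remainder.
72 = 2×27 + 2×9
Total coins = 2 + 2 = 4

4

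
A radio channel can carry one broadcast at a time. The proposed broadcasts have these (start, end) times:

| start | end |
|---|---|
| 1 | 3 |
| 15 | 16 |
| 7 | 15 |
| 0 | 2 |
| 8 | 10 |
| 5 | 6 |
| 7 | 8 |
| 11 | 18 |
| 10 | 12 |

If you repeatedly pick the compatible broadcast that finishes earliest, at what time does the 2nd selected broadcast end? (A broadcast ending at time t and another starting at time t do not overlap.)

6

By end time: (0,2), (1,3), (5,6), (7,8), (8,10), (10,12), (7,15), (15,16), (11,18).
Pick (0,2); next start ≥ 2 → (5,6); next start ≥ 6 → (7,8); next start ≥ 8 → (8,10); next start ≥ 10 → (10,12); next start ≥ 12 → (15,16).
Selected: (0,2) (5,6) (7,8) (8,10) (10,12) (15,16)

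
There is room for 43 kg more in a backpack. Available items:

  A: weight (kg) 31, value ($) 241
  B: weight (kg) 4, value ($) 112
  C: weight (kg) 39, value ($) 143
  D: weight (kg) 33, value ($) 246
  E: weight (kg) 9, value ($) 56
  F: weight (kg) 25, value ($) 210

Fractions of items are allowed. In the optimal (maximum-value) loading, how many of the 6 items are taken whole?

2

Sort by value per unit weight and fill in that order.
Ratios (sorted): B 28.00, F 8.40, A 7.77, D 7.45, E 6.22, C 3.67
take B (4 @ 112); take F (25 @ 210); take 14/31 of A → 108.84. Capacity used 43/43.
2 item(s) taken whole; one partial (take 14/31 of A).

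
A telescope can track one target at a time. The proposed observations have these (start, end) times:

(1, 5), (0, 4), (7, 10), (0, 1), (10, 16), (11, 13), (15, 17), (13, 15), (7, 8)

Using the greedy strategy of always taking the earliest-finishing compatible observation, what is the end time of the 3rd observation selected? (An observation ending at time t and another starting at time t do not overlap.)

8

By end time: (0,1), (0,4), (1,5), (7,8), (7,10), (11,13), (13,15), (10,16), (15,17).
Pick (0,1); next start ≥ 1 → (1,5); next start ≥ 5 → (7,8); next start ≥ 8 → (11,13); next start ≥ 13 → (13,15); next start ≥ 15 → (15,17).
Selected: (0,1) (1,5) (7,8) (11,13) (13,15) (15,17)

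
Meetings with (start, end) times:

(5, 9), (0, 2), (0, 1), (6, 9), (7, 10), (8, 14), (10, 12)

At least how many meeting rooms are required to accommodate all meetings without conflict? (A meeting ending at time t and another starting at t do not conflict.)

4

Count concurrent intervals with a sweep; the peak is the room count.
starts: [0, 0, 5, 6, 7, 8, 10]
ends:   [1, 2, 9, 9, 10, 12, 14]
s0→1 s0→2 e1→1 e2→0 s5→1 s6→2 s7→3 s8→4  — peak 4.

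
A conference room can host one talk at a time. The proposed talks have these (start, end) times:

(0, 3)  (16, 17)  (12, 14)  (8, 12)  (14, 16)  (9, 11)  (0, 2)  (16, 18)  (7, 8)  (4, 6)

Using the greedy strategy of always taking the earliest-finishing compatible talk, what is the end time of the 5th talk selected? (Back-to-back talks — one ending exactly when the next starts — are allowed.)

14

Sort by end time and greedily take each interval whose start is ≥ the last chosen end.
By end time: (0,2), (0,3), (4,6), (7,8), (9,11), (8,12), (12,14), (14,16), (16,17), (16,18).
Pick (0,2); next start ≥ 2 → (4,6); next start ≥ 6 → (7,8); next start ≥ 8 → (9,11); next start ≥ 11 → (12,14); next start ≥ 14 → (14,16); next start ≥ 16 → (16,17).
Selected: (0,2) (4,6) (7,8) (9,11) (12,14) (14,16) (16,17)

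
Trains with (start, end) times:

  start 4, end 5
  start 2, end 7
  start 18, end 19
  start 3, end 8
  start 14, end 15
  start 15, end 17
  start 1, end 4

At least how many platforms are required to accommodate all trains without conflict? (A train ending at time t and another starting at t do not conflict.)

starts: [1, 2, 3, 4, 14, 15, 18]
ends:   [4, 5, 7, 8, 15, 17, 19]
s1→1 s2→2 s3→3  — peak 3.

3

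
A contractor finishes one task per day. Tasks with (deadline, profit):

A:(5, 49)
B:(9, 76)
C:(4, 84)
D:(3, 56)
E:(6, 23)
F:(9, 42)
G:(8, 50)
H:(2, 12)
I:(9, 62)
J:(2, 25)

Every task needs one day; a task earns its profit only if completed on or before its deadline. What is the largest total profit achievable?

Take jobs in profit order; each goes to the latest open slot no later than its deadline.
Profit order: C=84 B=76 I=62 D=56 G=50 A=49 F=42 J=25 E=23 H=12
Assign: C→slot 4, B→slot 9, I→slot 8, D→slot 3, G→slot 7, A→slot 5, F→slot 6, J→slot 2, E→slot 1, H skipped.
Slots: [1:E] [2:J] [3:D] [4:C] [5:A] [6:F] [7:G] [8:I] [9:B]
Profit = 23 + 25 + 56 + 84 + 49 + 42 + 50 + 62 + 76 = 467

467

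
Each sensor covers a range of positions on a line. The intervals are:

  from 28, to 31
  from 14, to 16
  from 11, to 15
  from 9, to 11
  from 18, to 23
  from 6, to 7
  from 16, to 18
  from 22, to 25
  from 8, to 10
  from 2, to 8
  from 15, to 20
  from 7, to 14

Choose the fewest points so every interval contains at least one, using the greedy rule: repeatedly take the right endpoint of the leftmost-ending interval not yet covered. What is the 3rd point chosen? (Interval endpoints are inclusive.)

15

Process intervals by earliest right end; each time one isn't hit yet, stab at its right endpoint.
Sorted: [6,7] [2,8] [8,10] [9,11] [7,14] [11,15] [14,16] [16,18] [15,20] [18,23] [22,25] [28,31]
{[6,7],[2,8]} hit by 7; {[8,10],[9,11],[7,14]} hit by 10; {[11,15],[14,16]} hit by 15; {[16,18],[15,20],[18,23]} hit by 18; {[22,25]} hit by 25; {[28,31]} hit by 31.
Points: 7, 10, 15, 18, 25, 31 (6 total).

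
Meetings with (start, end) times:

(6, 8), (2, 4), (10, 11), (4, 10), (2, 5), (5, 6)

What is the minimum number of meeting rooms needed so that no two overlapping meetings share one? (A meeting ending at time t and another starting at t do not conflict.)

The answer is the maximum number of intervals overlapping at any instant.
starts: [2, 2, 4, 5, 6, 10]
ends:   [4, 5, 6, 8, 10, 11]
s2→1 s2→2  — peak 2.

2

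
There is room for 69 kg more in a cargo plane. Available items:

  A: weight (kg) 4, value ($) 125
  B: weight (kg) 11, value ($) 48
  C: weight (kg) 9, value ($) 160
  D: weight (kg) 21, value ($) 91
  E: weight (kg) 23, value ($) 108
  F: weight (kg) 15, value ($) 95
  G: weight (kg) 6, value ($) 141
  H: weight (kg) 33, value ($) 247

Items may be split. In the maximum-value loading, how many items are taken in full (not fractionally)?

5

Greedy by value/weight ratio, highest first.
Order: A (125/4=31.25) > G (141/6=23.50) > C (160/9=17.78) > H (247/33=7.48) > F (95/15=6.33) > E (108/23=4.70) > B (48/11=4.36) > D (91/21=4.33)
Fill: take A (4 @ 125) → take G (6 @ 141) → take C (9 @ 160) → take H (33 @ 247) → take F (15 @ 95) → take 2/23 of E → 9.39; 69/69 used.
5 item(s) taken whole; one partial (take 2/23 of E).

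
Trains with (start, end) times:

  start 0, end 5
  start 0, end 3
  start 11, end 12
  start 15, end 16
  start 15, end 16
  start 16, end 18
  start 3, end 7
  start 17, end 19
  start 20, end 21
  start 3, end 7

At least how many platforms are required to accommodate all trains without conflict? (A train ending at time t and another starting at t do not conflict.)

The answer is the maximum number of intervals overlapping at any instant.
starts: [0, 0, 3, 3, 11, 15, 15, 16, 17, 20]
ends:   [3, 5, 7, 7, 12, 16, 16, 18, 19, 21]
s0→1 s0→2 e3→1 s3→2 s3→3  — peak 3.

3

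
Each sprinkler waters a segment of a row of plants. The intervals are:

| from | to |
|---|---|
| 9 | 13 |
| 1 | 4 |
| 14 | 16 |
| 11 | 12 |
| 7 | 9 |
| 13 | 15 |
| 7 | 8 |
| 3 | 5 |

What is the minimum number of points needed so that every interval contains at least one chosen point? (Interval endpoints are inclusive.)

4

Process intervals by earliest right end; each time one isn't hit yet, stab at its right endpoint.
By right end: [1,4]  [3,5]  [7,8]  [7,9]  [11,12]  [9,13]  [13,15]  [14,16]
[1,4] uncovered → point at 4; [7,8] uncovered → point at 8; [11,12] uncovered → point at 12; [13,15] uncovered → point at 15.
Points: 4, 8, 12, 15 (4 total).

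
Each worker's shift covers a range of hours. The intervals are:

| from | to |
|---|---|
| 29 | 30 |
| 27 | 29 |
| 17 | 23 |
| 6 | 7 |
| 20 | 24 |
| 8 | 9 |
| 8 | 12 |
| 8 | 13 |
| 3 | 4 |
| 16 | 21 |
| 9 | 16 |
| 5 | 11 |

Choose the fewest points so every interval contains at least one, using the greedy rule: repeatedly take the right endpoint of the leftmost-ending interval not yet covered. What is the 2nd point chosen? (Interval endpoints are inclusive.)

7

Sort by right endpoint; whenever an interval is uncovered, place a point at its right end.
By right end: [3,4]  [6,7]  [8,9]  [5,11]  [8,12]  [8,13]  [9,16]  [16,21]  [17,23]  [20,24]  [27,29]  [29,30]
[3,4] uncovered → point at 4; [6,7] uncovered → point at 7; [8,9] uncovered → point at 9; [16,21] uncovered → point at 21; [27,29] uncovered → point at 29.
Points: 4, 7, 9, 21, 29 (5 total).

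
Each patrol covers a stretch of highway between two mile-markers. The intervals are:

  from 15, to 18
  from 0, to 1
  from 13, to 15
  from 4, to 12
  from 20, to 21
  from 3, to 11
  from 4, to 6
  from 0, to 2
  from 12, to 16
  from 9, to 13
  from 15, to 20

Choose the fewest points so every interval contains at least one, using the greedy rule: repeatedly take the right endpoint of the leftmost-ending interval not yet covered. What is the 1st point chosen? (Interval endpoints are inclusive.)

Process intervals by earliest right end; each time one isn't hit yet, stab at its right endpoint.
By right end: [0,1]  [0,2]  [4,6]  [3,11]  [4,12]  [9,13]  [13,15]  [12,16]  [15,18]  [15,20]  [20,21]
[0,1] uncovered → point at 1; [4,6] uncovered → point at 6; [9,13] uncovered → point at 13; [15,18] uncovered → point at 18; [20,21] uncovered → point at 21.
Points: 1, 6, 13, 18, 21 (5 total).

1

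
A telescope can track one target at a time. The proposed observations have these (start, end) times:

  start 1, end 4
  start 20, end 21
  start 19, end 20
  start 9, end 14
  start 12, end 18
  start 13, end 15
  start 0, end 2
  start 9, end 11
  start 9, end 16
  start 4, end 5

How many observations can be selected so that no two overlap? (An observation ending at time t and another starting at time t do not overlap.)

Order by finish time; keep every interval that doesn't clash with the previous kept one.
Sorted by end: (0,2)  (1,4)  (4,5)  (9,11)  (9,14)  (13,15)  (9,16)  (12,18)  (19,20)  (20,21)
take (0,2); skip (1,4); take (4,5); take (9,11); take (13,15); skip (12,18); take (19,20); take (20,21).
Selected 6 observations.

6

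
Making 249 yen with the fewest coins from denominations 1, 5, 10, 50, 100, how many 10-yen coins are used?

Use the largest denomination that fits, subtract, and repeat.
249 − 2×100→49 − 4×10→9 − 1×5→4 − 4×1→0
Count of 10: 4

4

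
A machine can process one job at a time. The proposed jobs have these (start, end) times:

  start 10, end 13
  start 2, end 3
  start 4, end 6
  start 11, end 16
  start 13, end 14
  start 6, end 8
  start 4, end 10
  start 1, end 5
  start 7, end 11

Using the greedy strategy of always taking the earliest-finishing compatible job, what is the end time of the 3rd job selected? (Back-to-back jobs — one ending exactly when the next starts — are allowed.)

8

Sort by end time and greedily take each interval whose start is ≥ the last chosen end.
Sorted by end: (2,3)  (1,5)  (4,6)  (6,8)  (4,10)  (7,11)  (10,13)  (13,14)  (11,16)
take (2,3); take (4,6); take (6,8); skip (7,11); take (10,13); take (13,14); skip (11,16).
Selected: (2,3) (4,6) (6,8) (10,13) (13,14)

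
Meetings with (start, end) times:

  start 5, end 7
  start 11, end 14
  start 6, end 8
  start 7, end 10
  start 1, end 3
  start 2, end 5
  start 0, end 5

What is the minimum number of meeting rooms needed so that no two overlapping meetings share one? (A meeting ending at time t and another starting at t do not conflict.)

starts: [0, 1, 2, 5, 6, 7, 11]
ends:   [3, 5, 5, 7, 8, 10, 14]
s0→1 s1→2 s2→3  — peak 3.

3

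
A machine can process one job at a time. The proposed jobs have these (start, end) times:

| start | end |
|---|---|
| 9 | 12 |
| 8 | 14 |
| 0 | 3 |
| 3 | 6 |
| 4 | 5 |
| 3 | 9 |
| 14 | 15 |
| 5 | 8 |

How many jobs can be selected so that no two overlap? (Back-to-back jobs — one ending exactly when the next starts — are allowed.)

Order by finish time; keep every interval that doesn't clash with the previous kept one.
By end time: (0,3), (4,5), (3,6), (5,8), (3,9), (9,12), (8,14), (14,15).
Pick (0,3); next start ≥ 3 → (4,5); next start ≥ 5 → (5,8); next start ≥ 8 → (9,12); next start ≥ 12 → (14,15).
Selected 5 jobs.

5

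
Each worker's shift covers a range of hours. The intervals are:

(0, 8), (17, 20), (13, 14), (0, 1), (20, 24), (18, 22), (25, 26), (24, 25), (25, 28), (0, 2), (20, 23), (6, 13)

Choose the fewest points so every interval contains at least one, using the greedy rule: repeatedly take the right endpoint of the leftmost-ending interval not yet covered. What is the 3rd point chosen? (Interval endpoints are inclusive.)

20

Process intervals by earliest right end; each time one isn't hit yet, stab at its right endpoint.
Sorted: [0,1] [0,2] [0,8] [6,13] [13,14] [17,20] [18,22] [20,23] [20,24] [24,25] [25,26] [25,28]
{[0,1],[0,2],[0,8]} hit by 1; {[6,13],[13,14]} hit by 13; {[17,20],[18,22],[20,23],[20,24]} hit by 20; {[24,25],[25,26],[25,28]} hit by 25.
Points: 1, 13, 20, 25 (4 total).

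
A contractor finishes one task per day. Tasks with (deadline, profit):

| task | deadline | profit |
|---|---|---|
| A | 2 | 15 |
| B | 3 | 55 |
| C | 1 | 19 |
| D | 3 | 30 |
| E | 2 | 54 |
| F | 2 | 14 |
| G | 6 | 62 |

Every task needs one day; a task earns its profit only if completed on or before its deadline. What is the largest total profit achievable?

201

Profit order: G=62 B=55 E=54 D=30 C=19 A=15 F=14
Assign: G→slot 6, B→slot 3, E→slot 2, D→slot 1, C skipped, A skipped, F skipped.
Slots: [1:D] [2:E] [3:B] [6:G]
Profit = 30 + 54 + 55 + 62 = 201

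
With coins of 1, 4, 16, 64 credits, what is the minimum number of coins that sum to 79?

Use the largest denomination that fits, subtract, and repeat.
79 − 1×64→15 − 3×4→3 − 3×1→0
Total coins = 1 + 3 + 3 = 7

7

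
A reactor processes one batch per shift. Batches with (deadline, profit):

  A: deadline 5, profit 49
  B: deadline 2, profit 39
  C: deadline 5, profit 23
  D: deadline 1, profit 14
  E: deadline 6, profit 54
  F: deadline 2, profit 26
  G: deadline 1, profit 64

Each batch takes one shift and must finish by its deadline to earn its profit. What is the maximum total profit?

229

By profit: G(d1,64), E(d6,54), A(d5,49), B(d2,39), F(d2,26), C(d5,23), D(d1,14)
G→slot 1; E→slot 6; A→slot 5; B→slot 2; F skipped; C→slot 4; D skipped.
Profit = 64 + 39 + 23 + 49 + 54 = 229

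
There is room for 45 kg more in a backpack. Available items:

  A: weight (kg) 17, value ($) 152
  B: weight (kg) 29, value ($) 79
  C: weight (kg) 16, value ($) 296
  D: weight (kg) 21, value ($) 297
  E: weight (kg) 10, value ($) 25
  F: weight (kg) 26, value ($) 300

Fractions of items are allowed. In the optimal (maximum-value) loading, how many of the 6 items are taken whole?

Sort by value per unit weight and fill in that order.
Ratios (sorted): C 18.50, D 14.14, F 11.54, A 8.94, B 2.72, E 2.50
take C (16 @ 296); take D (21 @ 297); take 8/26 of F → 92.31. Capacity used 45/45.
2 item(s) taken whole; one partial (take 8/26 of F).

2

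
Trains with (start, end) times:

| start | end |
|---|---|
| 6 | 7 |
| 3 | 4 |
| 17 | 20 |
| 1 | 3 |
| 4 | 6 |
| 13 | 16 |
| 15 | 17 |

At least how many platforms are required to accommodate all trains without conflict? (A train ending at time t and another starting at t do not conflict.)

2

starts: [1, 3, 4, 6, 13, 15, 17]
ends:   [3, 4, 6, 7, 16, 17, 20]
s1→1 e3→0 s3→1 e4→0 s4→1 e6→0 s6→1 e7→0 s13→1 s15→2  — peak 2.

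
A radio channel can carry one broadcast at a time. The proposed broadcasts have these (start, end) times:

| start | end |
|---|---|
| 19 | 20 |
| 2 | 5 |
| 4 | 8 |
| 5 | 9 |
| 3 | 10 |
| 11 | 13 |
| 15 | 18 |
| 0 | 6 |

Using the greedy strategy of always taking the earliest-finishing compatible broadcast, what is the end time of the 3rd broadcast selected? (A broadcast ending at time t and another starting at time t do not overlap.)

Sorted by end: (2,5)  (0,6)  (4,8)  (5,9)  (3,10)  (11,13)  (15,18)  (19,20)
take (2,5); take (5,9); skip (3,10); take (11,13); take (15,18); take (19,20).
Selected: (2,5) (5,9) (11,13) (15,18) (19,20)

13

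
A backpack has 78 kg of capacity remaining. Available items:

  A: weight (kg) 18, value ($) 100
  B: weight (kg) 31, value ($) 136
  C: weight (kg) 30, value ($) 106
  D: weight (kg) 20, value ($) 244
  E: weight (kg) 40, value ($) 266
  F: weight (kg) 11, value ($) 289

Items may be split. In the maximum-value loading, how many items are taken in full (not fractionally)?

3

Sort by value per unit weight and fill in that order.
Ratios (sorted): F 26.27, D 12.20, E 6.65, A 5.56, B 4.39, C 3.53
take F (11 @ 289); take D (20 @ 244); take E (40 @ 266); take 7/18 of A → 38.89. Capacity used 78/78.
3 item(s) taken whole; one partial (take 7/18 of A).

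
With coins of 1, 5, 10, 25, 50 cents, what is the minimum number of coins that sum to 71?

4

Greedy: take as many of the largest coin as possible, then repeat with the remainder.
71 − 1×50→21 − 2×10→1 − 1×1→0
Total coins = 1 + 2 + 1 = 4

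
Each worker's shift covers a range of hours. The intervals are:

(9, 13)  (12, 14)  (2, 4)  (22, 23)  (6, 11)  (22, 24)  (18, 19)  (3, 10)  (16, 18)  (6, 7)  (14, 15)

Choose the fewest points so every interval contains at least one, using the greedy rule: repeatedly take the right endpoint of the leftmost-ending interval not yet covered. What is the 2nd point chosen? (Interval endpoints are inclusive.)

Sort by right endpoint; whenever an interval is uncovered, place a point at its right end.
Sorted: [2,4] [6,7] [3,10] [6,11] [9,13] [12,14] [14,15] [16,18] [18,19] [22,23] [22,24]
{[2,4]} hit by 4; {[6,7],[3,10],[6,11]} hit by 7; {[9,13],[12,14]} hit by 13; {[14,15]} hit by 15; {[16,18],[18,19]} hit by 18; {[22,23],[22,24]} hit by 23.
Points: 4, 7, 13, 15, 18, 23 (6 total).

7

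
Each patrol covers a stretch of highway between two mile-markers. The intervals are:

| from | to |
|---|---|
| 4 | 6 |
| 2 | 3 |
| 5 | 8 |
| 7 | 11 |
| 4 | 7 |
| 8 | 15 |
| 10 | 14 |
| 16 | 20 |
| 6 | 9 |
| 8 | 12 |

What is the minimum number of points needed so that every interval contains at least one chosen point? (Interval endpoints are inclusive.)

4

Sorted: [2,3] [4,6] [4,7] [5,8] [6,9] [7,11] [8,12] [10,14] [8,15] [16,20]
{[2,3]} hit by 3; {[4,6],[4,7],[5,8],[6,9]} hit by 6; {[7,11],[8,12],[10,14],[8,15]} hit by 11; {[16,20]} hit by 20.
Points: 3, 6, 11, 20 (4 total).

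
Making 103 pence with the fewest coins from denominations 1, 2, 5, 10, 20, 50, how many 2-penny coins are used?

1

Use the largest denomination that fits, subtract, and repeat.
103 − 2×50→3 − 1×2→1 − 1×1→0
Count of 2: 1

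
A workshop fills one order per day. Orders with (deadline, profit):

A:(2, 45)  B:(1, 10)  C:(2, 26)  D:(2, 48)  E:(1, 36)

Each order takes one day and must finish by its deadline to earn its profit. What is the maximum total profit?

Sort by profit descending; place each in the latest free slot ≤ its deadline.
Profit order: D=48 A=45 E=36 C=26 B=10
Assign: D→slot 2, A→slot 1, E skipped, C skipped, B skipped.
Slots: [1:A] [2:D]
Profit = 45 + 48 = 93

93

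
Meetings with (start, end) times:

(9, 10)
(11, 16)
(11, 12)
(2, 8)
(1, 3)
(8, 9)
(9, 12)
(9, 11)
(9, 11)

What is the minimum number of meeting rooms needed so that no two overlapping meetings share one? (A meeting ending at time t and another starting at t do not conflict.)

starts: [1, 2, 8, 9, 9, 9, 9, 11, 11]
ends:   [3, 8, 9, 10, 11, 11, 12, 12, 16]
s1→1 s2→2 e3→1 e8→0 s8→1 e9→0 s9→1 s9→2 s9→3 s9→4  — peak 4.

4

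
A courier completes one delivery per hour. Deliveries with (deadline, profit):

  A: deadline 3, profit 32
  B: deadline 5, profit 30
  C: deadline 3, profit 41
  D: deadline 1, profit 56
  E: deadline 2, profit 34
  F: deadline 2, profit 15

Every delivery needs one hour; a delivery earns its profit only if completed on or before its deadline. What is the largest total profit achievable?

Take jobs in profit order; each goes to the latest open slot no later than its deadline.
By profit: D(d1,56), C(d3,41), E(d2,34), A(d3,32), B(d5,30), F(d2,15)
D→slot 1; C→slot 3; E→slot 2; A skipped; B→slot 5; F skipped.
Profit = 56 + 34 + 41 + 30 = 161

161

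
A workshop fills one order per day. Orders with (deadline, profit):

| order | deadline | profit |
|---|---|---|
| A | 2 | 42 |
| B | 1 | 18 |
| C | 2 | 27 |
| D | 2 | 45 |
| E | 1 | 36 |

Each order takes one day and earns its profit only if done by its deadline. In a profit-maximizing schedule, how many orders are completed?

2

Take jobs in profit order; each goes to the latest open slot no later than its deadline.
By profit: D(d2,45), A(d2,42), E(d1,36), C(d2,27), B(d1,18)
D→slot 2; A→slot 1; E skipped; C skipped; B skipped.
2 of 5 scheduled.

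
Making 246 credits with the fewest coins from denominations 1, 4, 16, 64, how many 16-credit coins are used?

246 = 3×64 + 3×16 + 1×4 + 2×1
Count of 16: 3

3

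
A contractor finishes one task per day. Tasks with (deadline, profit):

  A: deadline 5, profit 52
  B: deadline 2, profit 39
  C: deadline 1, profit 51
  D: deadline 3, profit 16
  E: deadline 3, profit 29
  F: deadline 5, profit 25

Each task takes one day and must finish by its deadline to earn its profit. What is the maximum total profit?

Profit order: A=52 C=51 B=39 E=29 F=25 D=16
Assign: A→slot 5, C→slot 1, B→slot 2, E→slot 3, F→slot 4, D skipped.
Slots: [1:C] [2:B] [3:E] [4:F] [5:A]
Profit = 51 + 39 + 29 + 25 + 52 = 196

196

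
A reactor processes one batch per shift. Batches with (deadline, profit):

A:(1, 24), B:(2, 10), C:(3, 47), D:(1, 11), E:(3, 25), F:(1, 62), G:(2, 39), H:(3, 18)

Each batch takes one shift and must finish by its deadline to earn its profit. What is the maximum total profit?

Profit order: F=62 C=47 G=39 E=25 A=24 H=18 D=11 B=10
Assign: F→slot 1, C→slot 3, G→slot 2, E skipped, A skipped, H skipped, D skipped, B skipped.
Slots: [1:F] [2:G] [3:C]
Profit = 62 + 39 + 47 = 148

148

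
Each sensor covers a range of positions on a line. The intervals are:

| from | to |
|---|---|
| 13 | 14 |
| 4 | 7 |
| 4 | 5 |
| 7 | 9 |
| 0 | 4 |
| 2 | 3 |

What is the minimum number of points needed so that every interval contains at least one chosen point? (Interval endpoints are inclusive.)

By right end: [2,3]  [0,4]  [4,5]  [4,7]  [7,9]  [13,14]
[2,3] uncovered → point at 3; [4,5] uncovered → point at 5; [7,9] uncovered → point at 9; [13,14] uncovered → point at 14.
Points: 3, 5, 9, 14 (4 total).

4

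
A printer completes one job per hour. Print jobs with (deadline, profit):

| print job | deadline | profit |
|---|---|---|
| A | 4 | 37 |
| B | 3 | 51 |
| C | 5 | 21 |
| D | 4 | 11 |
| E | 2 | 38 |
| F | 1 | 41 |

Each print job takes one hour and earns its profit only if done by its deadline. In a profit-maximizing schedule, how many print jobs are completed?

5

Sort by profit descending; place each in the latest free slot ≤ its deadline.
Profit order: B=51 F=41 E=38 A=37 C=21 D=11
Assign: B→slot 3, F→slot 1, E→slot 2, A→slot 4, C→slot 5, D skipped.
Slots: [1:F] [2:E] [3:B] [4:A] [5:C]
5 of 6 scheduled.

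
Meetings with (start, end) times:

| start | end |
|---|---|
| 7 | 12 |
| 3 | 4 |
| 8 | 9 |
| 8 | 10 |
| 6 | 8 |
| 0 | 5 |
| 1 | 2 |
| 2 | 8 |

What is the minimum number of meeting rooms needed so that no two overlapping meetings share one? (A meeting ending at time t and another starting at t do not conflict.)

3

The answer is the maximum number of intervals overlapping at any instant.
starts: [0, 1, 2, 3, 6, 7, 8, 8]
ends:   [2, 4, 5, 8, 8, 9, 10, 12]
s0→1 s1→2 e2→1 s2→2 s3→3  — peak 3.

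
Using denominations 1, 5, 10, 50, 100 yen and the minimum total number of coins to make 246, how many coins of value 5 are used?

1

246 = 2×100 + 4×10 + 1×5 + 1×1
Count of 5: 1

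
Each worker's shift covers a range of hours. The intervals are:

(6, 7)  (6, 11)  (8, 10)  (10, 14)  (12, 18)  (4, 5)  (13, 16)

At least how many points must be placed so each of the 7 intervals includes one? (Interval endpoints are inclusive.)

Process intervals by earliest right end; each time one isn't hit yet, stab at its right endpoint.
By right end: [4,5]  [6,7]  [8,10]  [6,11]  [10,14]  [13,16]  [12,18]
[4,5] uncovered → point at 5; [6,7] uncovered → point at 7; [8,10] uncovered → point at 10; [13,16] uncovered → point at 16.
Points: 5, 7, 10, 16 (4 total).

4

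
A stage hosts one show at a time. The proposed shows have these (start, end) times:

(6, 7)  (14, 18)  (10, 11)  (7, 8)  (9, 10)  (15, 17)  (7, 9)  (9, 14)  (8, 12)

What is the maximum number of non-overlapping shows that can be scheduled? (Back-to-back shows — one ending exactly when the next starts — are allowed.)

5

By end time: (6,7), (7,8), (7,9), (9,10), (10,11), (8,12), (9,14), (15,17), (14,18).
Pick (6,7); next start ≥ 7 → (7,8); next start ≥ 8 → (9,10); next start ≥ 10 → (10,11); next start ≥ 11 → (15,17).
Selected 5 shows.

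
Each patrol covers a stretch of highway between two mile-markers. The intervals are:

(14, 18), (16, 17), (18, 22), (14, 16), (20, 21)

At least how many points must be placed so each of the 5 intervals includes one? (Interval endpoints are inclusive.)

2

Sort by right endpoint; whenever an interval is uncovered, place a point at its right end.
Sorted: [14,16] [16,17] [14,18] [20,21] [18,22]
{[14,16],[16,17],[14,18]} hit by 16; {[20,21],[18,22]} hit by 21.
Points: 16, 21 (2 total).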